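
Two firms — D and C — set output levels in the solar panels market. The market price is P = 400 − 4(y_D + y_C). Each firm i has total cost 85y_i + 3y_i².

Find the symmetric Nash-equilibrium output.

17.5

Firm D's profit: π = y_D(400 − 4(y_D + y_C)) − 85y_D − 3y_D².
∂π/∂y_D = 315 − 14y_D − 4y_C = 0, so y_D = 22.5 − (2/7)y_C.
The game is symmetric, so in equilibrium y_C = y_D: the reaction function gives (9/7)y_D = 22.5, hence y_D = 17.5.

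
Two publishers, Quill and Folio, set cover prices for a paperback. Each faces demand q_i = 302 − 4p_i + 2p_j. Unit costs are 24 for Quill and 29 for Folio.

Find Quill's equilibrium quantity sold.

Quill's profit: π = (p_{Quill} − 24)(302 − 4p_{Quill} + 2p_{Folio}).
∂π/∂p_{Quill} = 398 − 8p_{Quill} + 2p_{Folio} = 0 ⇒ p_{Quill} = 49.75 + 0.25p_{Folio}.
Similarly p_{Folio} = 52.25 + 0.25p_{Quill}.
Substituting the second reaction function into the first: p_{Quill} = 49.75 + 0.25(52.25 + 0.25p_{Quill}), which gives 0.9375p_{Quill} = 62.8125 ⇒ p_{Quill} = 67.
Then p_{Folio} = 52.25 + 0.25·67 = 69.
q_{Quill} = 302 − 4·67 + 2·69 = 172.

172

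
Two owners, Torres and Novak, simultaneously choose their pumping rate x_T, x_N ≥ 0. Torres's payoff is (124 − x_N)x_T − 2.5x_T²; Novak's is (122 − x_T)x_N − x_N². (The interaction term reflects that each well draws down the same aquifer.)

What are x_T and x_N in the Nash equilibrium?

14, 54

Expanding Torres's payoff: 124x_T − x_Nx_T − 2.5x_T².
∂π/∂x_T = 124 − x_N − 5x_T = 0, so x_T = 24.8 − 0.2x_N.
Likewise for Novak: x_N = 61 − 0.5x_T.
Solving the two reaction functions simultaneously: (1 − (−0.2)(−0.5))x_T = 24.8 − 0.2·61, so 0.9x_T = 12.6 and x_T = 14.
Then x_N = 61 − 0.5·14 = 54.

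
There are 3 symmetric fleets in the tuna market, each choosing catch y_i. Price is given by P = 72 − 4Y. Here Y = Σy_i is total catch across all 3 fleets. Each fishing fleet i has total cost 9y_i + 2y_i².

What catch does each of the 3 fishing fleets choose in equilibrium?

3.15

A representative fishing fleet's profit is π_i = y_i(72 − 4Y) − 9y_i − 2y_i², with Y = y_i + Σ_{j≠i} y_j.
First-order condition: 63 − 12y_i − 4Σ_{j≠i} y_j = 0.
With identical fishing fleets, set every y_j = y: then 63 − 12y − 8y = 0, i.e. y = 63/20 = 3.15.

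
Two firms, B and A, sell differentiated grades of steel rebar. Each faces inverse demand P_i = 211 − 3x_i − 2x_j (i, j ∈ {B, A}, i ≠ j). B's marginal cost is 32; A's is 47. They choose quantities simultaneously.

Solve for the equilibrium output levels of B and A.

23.3125, 19.5625

Firm B's profit: π = x_B(211 − 3x_B − 2x_A) − 32x_B.
∂π/∂x_B = 179 − 6x_B − 2x_A = 0 ⇒ x_B = 179/6 − (1/3)x_A.
Similarly x_A = 82/3 − (1/3)x_B.
Plugging x_A into B's best response: x_B = 179/6 − (1/3)(82/3 − (1/3)x_B) ⇒ (8/9)x_B = 373/18, so x_B = 23.3125.
Then x_A = 82/3 − (1/3)·23.3125 = 19.5625.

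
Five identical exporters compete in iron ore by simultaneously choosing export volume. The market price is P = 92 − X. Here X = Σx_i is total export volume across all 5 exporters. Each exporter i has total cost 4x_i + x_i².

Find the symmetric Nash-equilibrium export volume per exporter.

11

A representative exporter's profit is π_i = x_i(92 − X) − 4x_i − x_i², with X = x_i + Σ_{j≠i} x_j.
First-order condition: 88 − 4x_i − Σ_{j≠i} x_j = 0.
Imposing symmetry (x_j = x for all j) turns Σ_{j≠i} x_j into 4x, so 88 = 8x and x = 11.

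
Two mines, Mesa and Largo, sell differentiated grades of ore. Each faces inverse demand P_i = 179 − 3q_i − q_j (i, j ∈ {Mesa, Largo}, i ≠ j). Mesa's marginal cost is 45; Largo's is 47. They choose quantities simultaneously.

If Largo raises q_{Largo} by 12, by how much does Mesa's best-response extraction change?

Mine Mesa's profit: π = q_{Mesa}(179 − 3q_{Mesa} − q_{Largo}) − 45q_{Mesa}.
∂π/∂q_{Mesa} = 134 − 6q_{Mesa} − q_{Largo} = 0 ⇒ q_{Mesa} = 67/3 − (1/6)q_{Largo}.
The reaction-function slope is −1/6, so a 12-unit rise in q_{Largo} moves q_{Mesa} by −1/6 × 12 = −2. Mesa's best response falls — the actions are strategic substitutes.

-2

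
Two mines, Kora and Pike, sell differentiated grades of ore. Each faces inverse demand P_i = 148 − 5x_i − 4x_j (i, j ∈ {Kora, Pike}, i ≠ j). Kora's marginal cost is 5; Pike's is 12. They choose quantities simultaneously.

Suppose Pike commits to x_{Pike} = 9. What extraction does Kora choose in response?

10.7

Mine Kora's profit: π = x_{Kora}(148 − 5x_{Kora} − 4x_{Pike}) − 5x_{Kora}.
∂π/∂x_{Kora} = 143 − 10x_{Kora} − 4x_{Pike} = 0 ⇒ x_{Kora} = 14.3 − 0.4x_{Pike}.
At x_{Pike} = 9: x_{Kora} = 14.3 − 0.4·9 = 10.7.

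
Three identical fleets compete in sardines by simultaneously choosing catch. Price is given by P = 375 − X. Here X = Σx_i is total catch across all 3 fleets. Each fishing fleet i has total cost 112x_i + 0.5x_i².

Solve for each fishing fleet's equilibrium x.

A representative fishing fleet's profit is π_i = x_i(375 − X) − 112x_i − 0.5x_i², with X = x_i + Σ_{j≠i} x_j.
First-order condition: 263 − 3x_i − Σ_{j≠i} x_j = 0.
With identical fishing fleets, set every x_j = x: then 263 − 3x − 2x = 0, i.e. x = 263/5 = 52.6.

52.6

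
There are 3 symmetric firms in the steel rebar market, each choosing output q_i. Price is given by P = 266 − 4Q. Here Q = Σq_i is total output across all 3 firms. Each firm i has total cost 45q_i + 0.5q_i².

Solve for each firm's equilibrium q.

A representative firm's profit is π_i = q_i(266 − 4Q) − 45q_i − 0.5q_i², with Q = q_i + Σ_{j≠i} q_j.
First-order condition: 221 − 9q_i − 4Σ_{j≠i} q_j = 0.
With identical firms, set every q_j = q: then 221 − 9q − 8q = 0, i.e. q = 221/17 = 13.

13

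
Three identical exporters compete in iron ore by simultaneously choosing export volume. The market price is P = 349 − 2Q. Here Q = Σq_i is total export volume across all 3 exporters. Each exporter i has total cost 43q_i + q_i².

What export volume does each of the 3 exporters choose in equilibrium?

A representative exporter's profit is π_i = q_i(349 − 2Q) − 43q_i − q_i², with Q = q_i + Σ_{j≠i} q_j.
First-order condition: 306 − 6q_i − 2Σ_{j≠i} q_j = 0.
Imposing symmetry (q_j = q for all j) turns Σ_{j≠i} q_j into 2q, so 306 = 10q and q = 30.6.

30.6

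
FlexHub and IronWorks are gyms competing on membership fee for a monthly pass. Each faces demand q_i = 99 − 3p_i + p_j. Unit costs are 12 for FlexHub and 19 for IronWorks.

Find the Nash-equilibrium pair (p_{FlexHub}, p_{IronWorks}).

FlexHub's profit: π = (p_{FlexHub} − 12)(99 − 3p_{FlexHub} + p_{IronWorks}).
∂π/∂p_{FlexHub} = 135 − 6p_{FlexHub} + p_{IronWorks} = 0 ⇒ p_{FlexHub} = 22.5 + (1/6)p_{IronWorks}.
Similarly p_{IronWorks} = 26 + (1/6)p_{FlexHub}.
Solving the two reaction functions simultaneously: (1 − (1/6)(1/6))p_{FlexHub} = 22.5 + (1/6)·26, so (35/36)p_{FlexHub} = 161/6 and p_{FlexHub} = 27.6.
Then p_{IronWorks} = 26 + (1/6)·27.6 = 30.6.

27.6, 30.6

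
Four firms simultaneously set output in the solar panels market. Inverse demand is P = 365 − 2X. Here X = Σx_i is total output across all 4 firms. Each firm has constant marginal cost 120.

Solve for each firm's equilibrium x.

24.5

A representative firm's profit is π_i = x_i(365 − 2X) − 120x_i, with X = x_i + Σ_{j≠i} x_j.
First-order condition: 245 − 4x_i − 2Σ_{j≠i} x_j = 0.
With identical firms, set every x_j = x: then 245 − 4x − 6x = 0, i.e. x = 245/10 = 24.5.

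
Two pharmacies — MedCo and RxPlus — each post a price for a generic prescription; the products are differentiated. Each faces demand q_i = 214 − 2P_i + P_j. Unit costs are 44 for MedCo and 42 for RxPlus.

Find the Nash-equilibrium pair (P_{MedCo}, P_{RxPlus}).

MedCo's profit: π = (P_{MedCo} − 44)(214 − 2P_{MedCo} + P_{RxPlus}).
∂π/∂P_{MedCo} = 302 − 4P_{MedCo} + P_{RxPlus} = 0 ⇒ P_{MedCo} = 75.5 + 0.25P_{RxPlus}.
Similarly P_{RxPlus} = 74.5 + 0.25P_{MedCo}.
Solving the two reaction functions simultaneously: (1 − (0.25)(0.25))P_{MedCo} = 75.5 + 0.25·74.5, so 0.9375P_{MedCo} = 94.125 and P_{MedCo} = 100.4.
Then P_{RxPlus} = 74.5 + 0.25·100.4 = 99.6.

100.4, 99.6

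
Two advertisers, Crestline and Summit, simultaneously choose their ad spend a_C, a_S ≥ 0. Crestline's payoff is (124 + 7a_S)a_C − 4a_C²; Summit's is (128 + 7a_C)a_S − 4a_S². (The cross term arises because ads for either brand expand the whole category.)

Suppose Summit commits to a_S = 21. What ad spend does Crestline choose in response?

33.875

Expanding Crestline's payoff: 124a_C + 7a_Sa_C − 4a_C².
∂π/∂a_C = 124 + 7a_S − 8a_C = 0, so a_C = 15.5 + 0.875a_S.
At a_S = 21: a_C = 15.5 + 0.875·21 = 33.875.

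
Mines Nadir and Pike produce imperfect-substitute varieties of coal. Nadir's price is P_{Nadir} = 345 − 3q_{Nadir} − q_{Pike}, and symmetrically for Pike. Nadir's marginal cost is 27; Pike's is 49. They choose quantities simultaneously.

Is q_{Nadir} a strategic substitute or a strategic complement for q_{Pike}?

Mine Nadir's profit: π = q_{Nadir}(345 − 3q_{Nadir} − q_{Pike}) − 27q_{Nadir}.
∂π/∂q_{Nadir} = 318 − 6q_{Nadir} − q_{Pike} = 0 ⇒ q_{Nadir} = 53 − (1/6)q_{Pike}.
The best-response slope dq_{Nadir}/dq_{Pike} = −1/6 < 0: the reaction function is downward-sloping, so the choices are strategic substitutes.

strategic substitutes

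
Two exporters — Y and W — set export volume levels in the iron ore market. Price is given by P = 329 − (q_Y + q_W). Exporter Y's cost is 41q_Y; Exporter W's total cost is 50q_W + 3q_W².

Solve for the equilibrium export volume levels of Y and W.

135, 18

Exporter Y's profit: π = q_Y(329 − (q_Y + q_W)) − 41q_Y.
∂π/∂q_Y = 288 − 2q_Y − q_W = 0, so q_Y = 144 − 0.5q_W.
For W: ∂π/∂q_W = 279 − 8q_W − q_Y = 0 ⇒ q_W = 34.875 − 0.125q_Y.
Solving the two reaction functions simultaneously: (1 − (−0.5)(−0.125))q_Y = 144 − 0.5·34.875, so 0.9375q_Y = 126.5625 and q_Y = 135.
Then q_W = 34.875 − 0.125·135 = 18.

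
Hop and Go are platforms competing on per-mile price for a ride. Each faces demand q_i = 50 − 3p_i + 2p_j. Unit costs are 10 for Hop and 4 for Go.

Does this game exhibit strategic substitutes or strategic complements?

Hop's profit: π = (p_{Hop} − 10)(50 − 3p_{Hop} + 2p_{Go}).
∂π/∂p_{Hop} = 80 − 6p_{Hop} + 2p_{Go} = 0 ⇒ p_{Hop} = 40/3 + (1/3)p_{Go}.
The best-response slope dp_{Hop}/dp_{Go} = 1/3 > 0: the reaction function is upward-sloping, so the choices are strategic complements.

strategic complements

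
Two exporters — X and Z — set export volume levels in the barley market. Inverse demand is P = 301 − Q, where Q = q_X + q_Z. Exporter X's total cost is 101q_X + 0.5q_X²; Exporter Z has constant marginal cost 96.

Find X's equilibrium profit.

Exporter X's profit: π = q_X(301 − (q_X + q_Z)) − 101q_X − 0.5q_X².
∂π/∂q_X = 200 − 3q_X − q_Z = 0, so q_X = 200/3 − (1/3)q_Z.
For Z: ∂π/∂q_Z = 205 − 2q_Z − q_X = 0 ⇒ q_Z = 102.5 − 0.5q_X.
Plugging q_Z into X's best response: q_X = 200/3 − (1/3)(102.5 − 0.5q_X) ⇒ (5/6)q_X = 32.5, so q_X = 39.
Then q_Z = 102.5 − 0.5·39 = 83.
Price P = 301 − 122 = 179.
X's profit: (179 − 101)·39 − 0.5(39)² = 2281.5.

2281.5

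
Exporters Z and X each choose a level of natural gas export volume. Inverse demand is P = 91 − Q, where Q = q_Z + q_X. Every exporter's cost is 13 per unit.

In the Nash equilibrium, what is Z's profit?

676

Exporter Z's profit: π = q_Z(91 − (q_Z + q_X)) − 13q_Z.
∂π/∂q_Z = 78 − 2q_Z − q_X = 0, so q_Z = 39 − 0.5q_X.
The game is symmetric, so in equilibrium q_X = q_Z: the reaction function gives 1.5q_Z = 39, hence q_Z = 26.
Price P = 91 − 52 = 39.
Z's profit: (39 − 13)·26 = 676.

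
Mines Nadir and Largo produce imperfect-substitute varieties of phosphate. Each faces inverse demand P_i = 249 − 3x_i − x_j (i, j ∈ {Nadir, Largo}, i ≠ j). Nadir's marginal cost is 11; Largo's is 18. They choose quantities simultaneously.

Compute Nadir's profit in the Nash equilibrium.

3508.92

Mine Nadir's profit: π = x_{Nadir}(249 − 3x_{Nadir} − x_{Largo}) − 11x_{Nadir}.
∂π/∂x_{Nadir} = 238 − 6x_{Nadir} − x_{Largo} = 0 ⇒ x_{Nadir} = 119/3 − (1/6)x_{Largo}.
Similarly x_{Largo} = 38.5 − (1/6)x_{Nadir}.
Plugging x_{Largo} into Nadir's best response: x_{Nadir} = 119/3 − (1/6)(38.5 − (1/6)x_{Nadir}) ⇒ (35/36)x_{Nadir} = 33.25, so x_{Nadir} = 34.2.
Then x_{Largo} = 38.5 − (1/6)·34.2 = 32.8.
P_{Nadir} = 249 − 3·34.2 − 32.8 = 113.6.
Profit = (113.6 − 11)·34.2 = 3508.92.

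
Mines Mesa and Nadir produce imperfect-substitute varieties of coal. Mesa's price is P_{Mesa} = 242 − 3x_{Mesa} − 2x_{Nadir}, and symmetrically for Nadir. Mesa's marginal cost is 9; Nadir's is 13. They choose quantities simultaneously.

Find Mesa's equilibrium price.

97.125

Mine Mesa's profit: π = x_{Mesa}(242 − 3x_{Mesa} − 2x_{Nadir}) − 9x_{Mesa}.
∂π/∂x_{Mesa} = 233 − 6x_{Mesa} − 2x_{Nadir} = 0 ⇒ x_{Mesa} = 233/6 − (1/3)x_{Nadir}.
Similarly x_{Nadir} = 229/6 − (1/3)x_{Mesa}.
Plugging x_{Nadir} into Mesa's best response: x_{Mesa} = 233/6 − (1/3)(229/6 − (1/3)x_{Mesa}) ⇒ (8/9)x_{Mesa} = 235/9, so x_{Mesa} = 29.375.
Then x_{Nadir} = 229/6 − (1/3)·29.375 = 28.375.
P_{Mesa} = 242 − 3·29.375 − 2·28.375 = 97.125.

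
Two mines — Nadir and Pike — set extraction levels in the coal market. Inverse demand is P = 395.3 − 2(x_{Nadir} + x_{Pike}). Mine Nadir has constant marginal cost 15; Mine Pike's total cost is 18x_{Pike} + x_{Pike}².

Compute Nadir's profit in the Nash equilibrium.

11661.6992

Mine Nadir's profit: π = x_{Nadir}(395.3 − 2(x_{Nadir} + x_{Pike})) − 15x_{Nadir}.
∂π/∂x_{Nadir} = 380.3 − 4x_{Nadir} − 2x_{Pike} = 0, so x_{Nadir} = 95.075 − 0.5x_{Pike}.
For Pike: ∂π/∂x_{Pike} = 377.3 − 6x_{Pike} − 2x_{Nadir} = 0 ⇒ x_{Pike} = 3773/60 − (1/3)x_{Nadir}.
Substituting the second reaction function into the first: x_{Nadir} = 95.075 − 0.5(3773/60 − (1/3)x_{Nadir}), which gives (5/6)x_{Nadir} = 1909/30 ⇒ x_{Nadir} = 76.36.
Then x_{Pike} = 3773/60 − (1/3)·76.36 = 37.43.
Price P = 395.3 − 2·113.79 = 167.72.
Nadir's profit: (167.72 − 15)·76.36 = 11661.6992.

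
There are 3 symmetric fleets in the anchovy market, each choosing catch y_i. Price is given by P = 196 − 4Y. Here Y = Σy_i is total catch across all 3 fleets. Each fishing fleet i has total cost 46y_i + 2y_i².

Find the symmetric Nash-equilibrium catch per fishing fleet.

7.5

A representative fishing fleet's profit is π_i = y_i(196 − 4Y) − 46y_i − 2y_i², with Y = y_i + Σ_{j≠i} y_j.
First-order condition: 150 − 12y_i − 4Σ_{j≠i} y_j = 0.
With identical fishing fleets, set every y_j = y: then 150 − 12y − 8y = 0, i.e. y = 150/20 = 7.5.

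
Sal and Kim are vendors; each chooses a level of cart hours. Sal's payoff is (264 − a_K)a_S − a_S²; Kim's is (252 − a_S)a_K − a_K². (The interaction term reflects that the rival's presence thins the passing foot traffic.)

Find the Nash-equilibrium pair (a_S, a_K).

Expanding Sal's payoff: 264a_S − a_Ka_S − a_S².
∂π/∂a_S = 264 − a_K − 2a_S = 0, so a_S = 132 − 0.5a_K.
Likewise for Kim: a_K = 126 − 0.5a_S.
Plugging a_K into Sal's best response: a_S = 132 − 0.5(126 − 0.5a_S) ⇒ 0.75a_S = 69, so a_S = 92.
Then a_K = 126 − 0.5·92 = 80.

92, 80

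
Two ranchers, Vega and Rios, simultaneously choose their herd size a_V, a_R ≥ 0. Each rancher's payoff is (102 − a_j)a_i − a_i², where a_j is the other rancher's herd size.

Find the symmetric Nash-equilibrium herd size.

34

Vega's payoff is (102 − a_R)a_V − a_V².
∂π/∂a_V = 102 − a_R − 2a_V = 0, so a_V = 51 − 0.5a_R.
Setting a_V = a_R in the reaction function: a_V = 51 − 0.5a_V, so a_V = 51 / 1.5 = 34.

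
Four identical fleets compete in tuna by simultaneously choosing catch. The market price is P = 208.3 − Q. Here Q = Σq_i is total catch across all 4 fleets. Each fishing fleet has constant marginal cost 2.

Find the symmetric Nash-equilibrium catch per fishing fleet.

A representative fishing fleet's profit is π_i = q_i(208.3 − Q) − 2q_i, with Q = q_i + Σ_{j≠i} q_j.
First-order condition: 206.3 − 2q_i − Σ_{j≠i} q_j = 0.
Imposing symmetry (q_j = q for all j) turns Σ_{j≠i} q_j into 3q, so 206.3 = 5q and q = 41.26.

41.26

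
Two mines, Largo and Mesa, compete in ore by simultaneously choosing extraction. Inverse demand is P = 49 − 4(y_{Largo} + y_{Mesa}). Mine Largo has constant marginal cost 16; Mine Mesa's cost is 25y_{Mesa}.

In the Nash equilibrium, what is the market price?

30

Mine Largo's profit: π = y_{Largo}(49 − 4(y_{Largo} + y_{Mesa})) − 16y_{Largo}.
∂π/∂y_{Largo} = 33 − 8y_{Largo} − 4y_{Mesa} = 0, so y_{Largo} = 4.125 − 0.5y_{Mesa}.
By the same steps for Mesa: y_{Mesa} = 3 − 0.5y_{Largo}.
Plugging y_{Mesa} into Largo's best response: y_{Largo} = 4.125 − 0.5(3 − 0.5y_{Largo}) ⇒ 0.75y_{Largo} = 2.625, so y_{Largo} = 3.5.
Then y_{Mesa} = 3 − 0.5·3.5 = 1.25.
Equilibrium price: P = 49 − 4·4.75 = 30.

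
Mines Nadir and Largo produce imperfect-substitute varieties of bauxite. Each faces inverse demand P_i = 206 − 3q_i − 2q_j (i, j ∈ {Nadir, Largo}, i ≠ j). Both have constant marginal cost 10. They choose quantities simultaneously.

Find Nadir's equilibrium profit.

Mine Nadir's profit: π = q_{Nadir}(206 − 3q_{Nadir} − 2q_{Largo}) − 10q_{Nadir}.
∂π/∂q_{Nadir} = 196 − 6q_{Nadir} − 2q_{Largo} = 0 ⇒ q_{Nadir} = 98/3 − (1/3)q_{Largo}.
The game is symmetric, so in equilibrium q_{Largo} = q_{Nadir}: the reaction function gives (4/3)q_{Nadir} = 98/3, hence q_{Nadir} = 24.5.
P_{Nadir} = 206 − 3·24.5 − 2·24.5 = 83.5.
Profit = (83.5 − 10)·24.5 = 1800.75.

1800.75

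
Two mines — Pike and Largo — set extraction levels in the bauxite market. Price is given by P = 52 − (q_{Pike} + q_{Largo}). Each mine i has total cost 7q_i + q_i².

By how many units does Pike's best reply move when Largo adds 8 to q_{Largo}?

-2

Mine Pike's profit: π = q_{Pike}(52 − (q_{Pike} + q_{Largo})) − 7q_{Pike} − q_{Pike}².
∂π/∂q_{Pike} = 45 − 4q_{Pike} − q_{Largo} = 0, so q_{Pike} = 11.25 − 0.25q_{Largo}.
The reaction-function slope is −0.25, so an 8-unit rise in q_{Largo} moves q_{Pike} by −0.25 × 8 = −2. Pike's best response falls — the actions are strategic substitutes.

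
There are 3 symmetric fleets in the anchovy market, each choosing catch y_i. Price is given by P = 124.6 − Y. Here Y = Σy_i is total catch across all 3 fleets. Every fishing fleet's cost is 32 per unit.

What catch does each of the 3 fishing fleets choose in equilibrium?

A representative fishing fleet's profit is π_i = y_i(124.6 − Y) − 32y_i, with Y = y_i + Σ_{j≠i} y_j.
First-order condition: 92.6 − 2y_i − Σ_{j≠i} y_j = 0.
In a symmetric equilibrium every fishing fleet chooses the same y, so Σ_{j≠i} y_j = 2y. The condition becomes 92.6 − 4y = 0, giving y = 92.6/4 = 23.15.

23.15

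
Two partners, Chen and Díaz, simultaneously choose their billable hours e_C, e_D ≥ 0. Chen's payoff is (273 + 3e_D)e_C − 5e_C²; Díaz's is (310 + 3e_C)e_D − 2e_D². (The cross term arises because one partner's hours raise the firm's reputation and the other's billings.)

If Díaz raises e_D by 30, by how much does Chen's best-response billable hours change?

Expanding Chen's payoff: 273e_C + 3e_De_C − 5e_C².
∂π/∂e_C = 273 + 3e_D − 10e_C = 0, so e_C = 27.3 + 0.3e_D.
The reaction-function slope is 0.3, so a 30-unit rise in e_D moves e_C by 0.3 × 30 = 9. Chen's best response rises — the actions are strategic complements.

9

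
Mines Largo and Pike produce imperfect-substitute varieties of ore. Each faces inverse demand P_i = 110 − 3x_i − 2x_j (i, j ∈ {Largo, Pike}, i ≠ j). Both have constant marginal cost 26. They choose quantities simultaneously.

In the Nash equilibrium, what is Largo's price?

Mine Largo's profit: π = x_{Largo}(110 − 3x_{Largo} − 2x_{Pike}) − 26x_{Largo}.
∂π/∂x_{Largo} = 84 − 6x_{Largo} − 2x_{Pike} = 0 ⇒ x_{Largo} = 14 − (1/3)x_{Pike}.
By symmetry x_{Pike} = x_{Largo}; substituting into the reaction function, (4/3)x_{Largo} = 14 and x_{Largo} = 10.5.
P_{Largo} = 110 − 3·10.5 − 2·10.5 = 57.5.

57.5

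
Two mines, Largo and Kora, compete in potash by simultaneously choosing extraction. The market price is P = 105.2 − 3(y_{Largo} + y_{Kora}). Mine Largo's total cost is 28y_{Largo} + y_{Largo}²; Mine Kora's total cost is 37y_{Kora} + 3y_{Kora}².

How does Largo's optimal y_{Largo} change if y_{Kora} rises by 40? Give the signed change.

Mine Largo's profit: π = y_{Largo}(105.2 − 3(y_{Largo} + y_{Kora})) − 28y_{Largo} − y_{Largo}².
∂π/∂y_{Largo} = 77.2 − 8y_{Largo} − 3y_{Kora} = 0, so y_{Largo} = 9.65 − 0.375y_{Kora}.
The reaction-function slope is −0.375, so a 40-unit rise in y_{Kora} moves y_{Largo} by −0.375 × 40 = −15. Largo's best response falls — the actions are strategic substitutes.

-15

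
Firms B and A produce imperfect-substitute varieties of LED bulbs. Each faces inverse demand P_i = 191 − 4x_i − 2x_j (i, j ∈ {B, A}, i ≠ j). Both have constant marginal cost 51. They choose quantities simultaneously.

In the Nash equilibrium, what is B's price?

Firm B's profit: π = x_B(191 − 4x_B − 2x_A) − 51x_B.
∂π/∂x_B = 140 − 8x_B − 2x_A = 0 ⇒ x_B = 17.5 − 0.25x_A.
By symmetry x_A = x_B; substituting into the reaction function, 1.25x_B = 17.5 and x_B = 14.
P_B = 191 − 4·14 − 2·14 = 107.

107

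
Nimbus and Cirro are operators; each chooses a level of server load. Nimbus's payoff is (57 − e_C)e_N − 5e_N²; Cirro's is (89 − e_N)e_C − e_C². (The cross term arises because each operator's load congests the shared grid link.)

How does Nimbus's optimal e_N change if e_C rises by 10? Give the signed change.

Expanding Nimbus's payoff: 57e_N − e_Ce_N − 5e_N².
∂π/∂e_N = 57 − e_C − 10e_N = 0, so e_N = 5.7 − 0.1e_C.
The reaction-function slope is −0.1, so a 10-unit rise in e_C moves e_N by −0.1 × 10 = −1. Nimbus's best response falls — the actions are strategic substitutes.

-1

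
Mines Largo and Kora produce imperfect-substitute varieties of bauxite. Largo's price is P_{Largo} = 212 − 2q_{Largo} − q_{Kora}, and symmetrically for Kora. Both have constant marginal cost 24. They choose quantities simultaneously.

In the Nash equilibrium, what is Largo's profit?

2827.52

Mine Largo's profit: π = q_{Largo}(212 − 2q_{Largo} − q_{Kora}) − 24q_{Largo}.
∂π/∂q_{Largo} = 188 − 4q_{Largo} − q_{Kora} = 0 ⇒ q_{Largo} = 47 − 0.25q_{Kora}.
By symmetry q_{Kora} = q_{Largo}; substituting into the reaction function, 1.25q_{Largo} = 47 and q_{Largo} = 37.6.
P_{Largo} = 212 − 2·37.6 − 37.6 = 99.2.
Profit = (99.2 − 24)·37.6 = 2827.52.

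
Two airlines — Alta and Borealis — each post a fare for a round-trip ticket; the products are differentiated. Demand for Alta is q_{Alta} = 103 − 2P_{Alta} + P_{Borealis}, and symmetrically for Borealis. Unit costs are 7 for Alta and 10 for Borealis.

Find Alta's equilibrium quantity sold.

Alta's profit: π = (P_{Alta} − 7)(103 − 2P_{Alta} + P_{Borealis}).
∂π/∂P_{Alta} = 117 − 4P_{Alta} + P_{Borealis} = 0 ⇒ P_{Alta} = 29.25 + 0.25P_{Borealis}.
Similarly P_{Borealis} = 30.75 + 0.25P_{Alta}.
Solving the two reaction functions simultaneously: (1 − (0.25)(0.25))P_{Alta} = 29.25 + 0.25·30.75, so 0.9375P_{Alta} = 36.9375 and P_{Alta} = 39.4.
Then P_{Borealis} = 30.75 + 0.25·39.4 = 40.6.
q_{Alta} = 103 − 2·39.4 + 40.6 = 64.8.

64.8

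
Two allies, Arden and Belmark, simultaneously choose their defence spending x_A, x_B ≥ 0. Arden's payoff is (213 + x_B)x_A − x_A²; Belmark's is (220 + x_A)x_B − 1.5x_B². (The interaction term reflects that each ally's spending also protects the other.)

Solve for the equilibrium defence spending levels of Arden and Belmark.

171.8, 130.6

Expanding Arden's payoff: 213x_A + x_Bx_A − x_A².
∂π/∂x_A = 213 + x_B − 2x_A = 0, so x_A = 106.5 + 0.5x_B.
Likewise for Belmark: x_B = 220/3 + (1/3)x_A.
Plugging x_B into Arden's best response: x_A = 106.5 + 0.5(220/3 + (1/3)x_A) ⇒ (5/6)x_A = 859/6, so x_A = 171.8.
Then x_B = 220/3 + (1/3)·171.8 = 130.6.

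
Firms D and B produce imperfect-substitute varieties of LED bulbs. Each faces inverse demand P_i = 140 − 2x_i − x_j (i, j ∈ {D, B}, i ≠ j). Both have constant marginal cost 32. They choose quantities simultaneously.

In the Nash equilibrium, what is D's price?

Firm D's profit: π = x_D(140 − 2x_D − x_B) − 32x_D.
∂π/∂x_D = 108 − 4x_D − x_B = 0 ⇒ x_D = 27 − 0.25x_B.
Setting x_D = x_B in the reaction function: x_D = 27 − 0.25x_D, so x_D = 27 / 1.25 = 21.6.
P_D = 140 − 2·21.6 − 21.6 = 75.2.

75.2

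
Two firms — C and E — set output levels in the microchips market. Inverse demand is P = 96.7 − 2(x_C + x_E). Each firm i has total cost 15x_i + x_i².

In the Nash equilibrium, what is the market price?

55.85

Firm C's profit: π = x_C(96.7 − 2(x_C + x_E)) − 15x_C − x_C².
∂π/∂x_C = 81.7 − 6x_C − 2x_E = 0, so x_C = 817/60 − (1/3)x_E.
By symmetry x_E = x_C; substituting into the reaction function, (4/3)x_C = 817/60 and x_C = 10.2125.
Equilibrium price: P = 96.7 − 2·20.425 = 55.85.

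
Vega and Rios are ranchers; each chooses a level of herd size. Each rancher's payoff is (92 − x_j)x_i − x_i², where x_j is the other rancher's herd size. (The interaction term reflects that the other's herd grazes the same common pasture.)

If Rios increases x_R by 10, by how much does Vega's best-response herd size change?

Vega's payoff is (92 − x_R)x_V − x_V².
∂π/∂x_V = 92 − x_R − 2x_V = 0, so x_V = 46 − 0.5x_R.
The reaction-function slope is −0.5, so a 10-unit rise in x_R moves x_V by −0.5 × 10 = −5. Vega's best response falls — the actions are strategic substitutes.

-5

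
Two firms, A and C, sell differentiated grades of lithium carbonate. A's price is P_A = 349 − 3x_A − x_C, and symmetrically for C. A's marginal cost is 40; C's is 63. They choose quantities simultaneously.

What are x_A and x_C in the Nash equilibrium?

Firm A's profit: π = x_A(349 − 3x_A − x_C) − 40x_A.
∂π/∂x_A = 309 − 6x_A − x_C = 0 ⇒ x_A = 51.5 − (1/6)x_C.
Similarly x_C = 143/3 − (1/6)x_A.
Solving the two reaction functions simultaneously: (1 − (−1/6)(−1/6))x_A = 51.5 − (1/6)·(143/3), so (35/36)x_A = 392/9 and x_A = 44.8.
Then x_C = 143/3 − (1/6)·44.8 = 40.2.

44.8, 40.2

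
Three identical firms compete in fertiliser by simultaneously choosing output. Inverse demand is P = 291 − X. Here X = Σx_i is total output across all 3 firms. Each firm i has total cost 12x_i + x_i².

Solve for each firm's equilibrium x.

46.5

A representative firm's profit is π_i = x_i(291 − X) − 12x_i − x_i², with X = x_i + Σ_{j≠i} x_j.
First-order condition: 279 − 4x_i − Σ_{j≠i} x_j = 0.
In a symmetric equilibrium every firm chooses the same x, so Σ_{j≠i} x_j = 2x. The condition becomes 279 − 6x = 0, giving x = 279/6 = 46.5.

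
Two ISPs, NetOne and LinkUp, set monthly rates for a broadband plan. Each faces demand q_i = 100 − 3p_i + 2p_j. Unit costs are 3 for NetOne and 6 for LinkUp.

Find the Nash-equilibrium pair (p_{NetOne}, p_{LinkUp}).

NetOne's profit: π = (p_{NetOne} − 3)(100 − 3p_{NetOne} + 2p_{LinkUp}).
∂π/∂p_{NetOne} = 109 − 6p_{NetOne} + 2p_{LinkUp} = 0 ⇒ p_{NetOne} = 109/6 + (1/3)p_{LinkUp}.
Similarly p_{LinkUp} = 59/3 + (1/3)p_{NetOne}.
Substituting the second reaction function into the first: p_{NetOne} = 109/6 + (1/3)(59/3 + (1/3)p_{NetOne}), which gives (8/9)p_{NetOne} = 445/18 ⇒ p_{NetOne} = 27.8125.
Then p_{LinkUp} = 59/3 + (1/3)·27.8125 = 28.9375.

27.8125, 28.9375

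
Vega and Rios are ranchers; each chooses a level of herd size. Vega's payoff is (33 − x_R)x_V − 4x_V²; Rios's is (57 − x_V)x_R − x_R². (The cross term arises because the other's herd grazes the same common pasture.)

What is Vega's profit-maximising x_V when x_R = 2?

Expanding Vega's payoff: 33x_V − x_Rx_V − 4x_V².
∂π/∂x_V = 33 − x_R − 8x_V = 0, so x_V = 4.125 − 0.125x_R.
At x_R = 2: x_V = 4.125 − 0.125·2 = 3.875.

3.875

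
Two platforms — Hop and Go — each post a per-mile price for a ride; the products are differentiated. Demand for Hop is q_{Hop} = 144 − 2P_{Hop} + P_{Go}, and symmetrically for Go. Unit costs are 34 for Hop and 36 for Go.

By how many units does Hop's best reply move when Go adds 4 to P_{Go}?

Hop's profit: π = (P_{Hop} − 34)(144 − 2P_{Hop} + P_{Go}).
∂π/∂P_{Hop} = 212 − 4P_{Hop} + P_{Go} = 0 ⇒ P_{Hop} = 53 + 0.25P_{Go}.
The reaction-function slope is 0.25, so a 4-unit rise in P_{Go} moves P_{Hop} by 0.25 × 4 = 1. Hop's best response rises — the actions are strategic complements.

1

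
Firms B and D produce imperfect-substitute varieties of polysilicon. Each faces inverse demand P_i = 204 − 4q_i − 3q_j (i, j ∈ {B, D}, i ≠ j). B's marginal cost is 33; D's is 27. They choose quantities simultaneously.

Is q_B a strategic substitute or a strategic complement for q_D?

strategic substitutes

Firm B's profit: π = q_B(204 − 4q_B − 3q_D) − 33q_B.
∂π/∂q_B = 171 − 8q_B − 3q_D = 0 ⇒ q_B = 21.375 − 0.375q_D.
The best-response slope dq_B/dq_D = −0.375 < 0: the reaction function is downward-sloping, so the choices are strategic substitutes.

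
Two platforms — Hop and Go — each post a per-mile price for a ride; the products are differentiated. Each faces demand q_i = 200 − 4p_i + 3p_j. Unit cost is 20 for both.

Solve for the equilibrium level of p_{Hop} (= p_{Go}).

56

Hop's profit: π = (p_{Hop} − 20)(200 − 4p_{Hop} + 3p_{Go}).
∂π/∂p_{Hop} = 280 − 8p_{Hop} + 3p_{Go} = 0 ⇒ p_{Hop} = 35 + 0.375p_{Go}.
Setting p_{Hop} = p_{Go} in the reaction function: p_{Hop} = 35 + 0.375p_{Hop}, so p_{Hop} = 35 / 0.625 = 56.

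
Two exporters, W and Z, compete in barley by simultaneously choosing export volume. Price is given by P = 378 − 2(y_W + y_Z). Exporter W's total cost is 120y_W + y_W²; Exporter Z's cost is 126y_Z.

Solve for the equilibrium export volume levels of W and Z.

26.4, 49.8

Exporter W's profit: π = y_W(378 − 2(y_W + y_Z)) − 120y_W − y_W².
∂π/∂y_W = 258 − 6y_W − 2y_Z = 0, so y_W = 43 − (1/3)y_Z.
For Z: ∂π/∂y_Z = 252 − 4y_Z − 2y_W = 0 ⇒ y_Z = 63 − 0.5y_W.
Substituting the second reaction function into the first: y_W = 43 − (1/3)(63 − 0.5y_W), which gives (5/6)y_W = 22 ⇒ y_W = 26.4.
Then y_Z = 63 − 0.5·26.4 = 49.8.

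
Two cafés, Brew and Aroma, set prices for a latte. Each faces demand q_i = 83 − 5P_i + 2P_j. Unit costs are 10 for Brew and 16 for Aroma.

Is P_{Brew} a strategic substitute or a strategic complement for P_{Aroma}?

strategic complements

Brew's profit: π = (P_{Brew} − 10)(83 − 5P_{Brew} + 2P_{Aroma}).
∂π/∂P_{Brew} = 133 − 10P_{Brew} + 2P_{Aroma} = 0 ⇒ P_{Brew} = 13.3 + 0.2P_{Aroma}.
The best-response slope dP_{Brew}/dP_{Aroma} = 0.2 > 0: the reaction function is upward-sloping, so the choices are strategic complements.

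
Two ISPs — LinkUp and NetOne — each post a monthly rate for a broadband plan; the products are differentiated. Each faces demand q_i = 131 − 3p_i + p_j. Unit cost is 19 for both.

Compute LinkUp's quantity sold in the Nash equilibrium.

55.8

LinkUp's profit: π = (p_{LinkUp} − 19)(131 − 3p_{LinkUp} + p_{NetOne}).
∂π/∂p_{LinkUp} = 188 − 6p_{LinkUp} + p_{NetOne} = 0 ⇒ p_{LinkUp} = 94/3 + (1/6)p_{NetOne}.
Setting p_{LinkUp} = p_{NetOne} in the reaction function: p_{LinkUp} = 94/3 + (1/6)p_{LinkUp}, so p_{LinkUp} = (94/3) / (5/6) = 37.6.
q_{LinkUp} = 131 − 3·37.6 + 37.6 = 55.8.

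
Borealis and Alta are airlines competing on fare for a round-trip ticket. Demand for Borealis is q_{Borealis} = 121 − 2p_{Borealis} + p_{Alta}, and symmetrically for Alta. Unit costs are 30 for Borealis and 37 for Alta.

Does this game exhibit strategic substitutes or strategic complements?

strategic complements

Borealis's profit: π = (p_{Borealis} − 30)(121 − 2p_{Borealis} + p_{Alta}).
∂π/∂p_{Borealis} = 181 − 4p_{Borealis} + p_{Alta} = 0 ⇒ p_{Borealis} = 45.25 + 0.25p_{Alta}.
The best-response slope dp_{Borealis}/dp_{Alta} = 0.25 > 0: the reaction function is upward-sloping, so the choices are strategic complements.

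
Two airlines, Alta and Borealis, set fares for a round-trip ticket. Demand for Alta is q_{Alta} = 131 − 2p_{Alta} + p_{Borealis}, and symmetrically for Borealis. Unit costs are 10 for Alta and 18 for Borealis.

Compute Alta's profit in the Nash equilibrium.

Alta's profit: π = (p_{Alta} − 10)(131 − 2p_{Alta} + p_{Borealis}).
∂π/∂p_{Alta} = 151 − 4p_{Alta} + p_{Borealis} = 0 ⇒ p_{Alta} = 37.75 + 0.25p_{Borealis}.
Similarly p_{Borealis} = 41.75 + 0.25p_{Alta}.
Substituting the second reaction function into the first: p_{Alta} = 37.75 + 0.25(41.75 + 0.25p_{Alta}), which gives 0.9375p_{Alta} = 48.1875 ⇒ p_{Alta} = 51.4.
Then p_{Borealis} = 41.75 + 0.25·51.4 = 54.6.
q_{Alta} = 131 − 2·51.4 + 54.6 = 82.8.
Profit = (51.4 − 10)·82.8 = 3427.92.

3427.92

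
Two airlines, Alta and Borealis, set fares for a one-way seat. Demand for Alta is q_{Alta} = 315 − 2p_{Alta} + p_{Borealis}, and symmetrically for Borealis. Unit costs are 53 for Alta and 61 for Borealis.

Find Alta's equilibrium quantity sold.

Alta's profit: π = (p_{Alta} − 53)(315 − 2p_{Alta} + p_{Borealis}).
∂π/∂p_{Alta} = 421 − 4p_{Alta} + p_{Borealis} = 0 ⇒ p_{Alta} = 105.25 + 0.25p_{Borealis}.
Similarly p_{Borealis} = 109.25 + 0.25p_{Alta}.
Substituting the second reaction function into the first: p_{Alta} = 105.25 + 0.25(109.25 + 0.25p_{Alta}), which gives 0.9375p_{Alta} = 132.5625 ⇒ p_{Alta} = 141.4.
Then p_{Borealis} = 109.25 + 0.25·141.4 = 144.6.
q_{Alta} = 315 − 2·141.4 + 144.6 = 176.8.

176.8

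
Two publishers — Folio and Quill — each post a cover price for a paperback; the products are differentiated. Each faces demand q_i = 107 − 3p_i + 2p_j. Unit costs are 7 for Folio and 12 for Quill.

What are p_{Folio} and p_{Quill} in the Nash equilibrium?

32.9375, 34.8125

Folio's profit: π = (p_{Folio} − 7)(107 − 3p_{Folio} + 2p_{Quill}).
∂π/∂p_{Folio} = 128 − 6p_{Folio} + 2p_{Quill} = 0 ⇒ p_{Folio} = 64/3 + (1/3)p_{Quill}.
Similarly p_{Quill} = 143/6 + (1/3)p_{Folio}.
Plugging p_{Quill} into Folio's best response: p_{Folio} = 64/3 + (1/3)(143/6 + (1/3)p_{Folio}) ⇒ (8/9)p_{Folio} = 527/18, so p_{Folio} = 32.9375.
Then p_{Quill} = 143/6 + (1/3)·32.9375 = 34.8125.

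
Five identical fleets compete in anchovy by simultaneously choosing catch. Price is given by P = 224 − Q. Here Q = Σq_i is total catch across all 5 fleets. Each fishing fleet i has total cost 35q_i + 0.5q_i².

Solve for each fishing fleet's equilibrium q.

A representative fishing fleet's profit is π_i = q_i(224 − Q) − 35q_i − 0.5q_i², with Q = q_i + Σ_{j≠i} q_j.
First-order condition: 189 − 3q_i − Σ_{j≠i} q_j = 0.
Imposing symmetry (q_j = q for all j) turns Σ_{j≠i} q_j into 4q, so 189 = 7q and q = 27.

27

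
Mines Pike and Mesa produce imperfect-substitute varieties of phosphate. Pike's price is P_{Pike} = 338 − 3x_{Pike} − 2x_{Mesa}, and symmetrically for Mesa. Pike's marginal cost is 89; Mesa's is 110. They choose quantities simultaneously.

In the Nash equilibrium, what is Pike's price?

186.3125

Mine Pike's profit: π = x_{Pike}(338 − 3x_{Pike} − 2x_{Mesa}) − 89x_{Pike}.
∂π/∂x_{Pike} = 249 − 6x_{Pike} − 2x_{Mesa} = 0 ⇒ x_{Pike} = 41.5 − (1/3)x_{Mesa}.
Similarly x_{Mesa} = 38 − (1/3)x_{Pike}.
Substituting the second reaction function into the first: x_{Pike} = 41.5 − (1/3)(38 − (1/3)x_{Pike}), which gives (8/9)x_{Pike} = 173/6 ⇒ x_{Pike} = 32.4375.
Then x_{Mesa} = 38 − (1/3)·32.4375 = 27.1875.
P_{Pike} = 338 − 3·32.4375 − 2·27.1875 = 186.3125.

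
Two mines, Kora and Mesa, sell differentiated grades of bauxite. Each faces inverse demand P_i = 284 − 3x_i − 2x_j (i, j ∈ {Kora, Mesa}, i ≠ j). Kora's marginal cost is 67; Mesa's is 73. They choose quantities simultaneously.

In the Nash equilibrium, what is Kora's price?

149.5

Mine Kora's profit: π = x_{Kora}(284 − 3x_{Kora} − 2x_{Mesa}) − 67x_{Kora}.
∂π/∂x_{Kora} = 217 − 6x_{Kora} − 2x_{Mesa} = 0 ⇒ x_{Kora} = 217/6 − (1/3)x_{Mesa}.
Similarly x_{Mesa} = 211/6 − (1/3)x_{Kora}.
Solving the two reaction functions simultaneously: (1 − (−1/3)(−1/3))x_{Kora} = 217/6 − (1/3)·(211/6), so (8/9)x_{Kora} = 220/9 and x_{Kora} = 27.5.
Then x_{Mesa} = 211/6 − (1/3)·27.5 = 26.
P_{Kora} = 284 − 3·27.5 − 2·26 = 149.5.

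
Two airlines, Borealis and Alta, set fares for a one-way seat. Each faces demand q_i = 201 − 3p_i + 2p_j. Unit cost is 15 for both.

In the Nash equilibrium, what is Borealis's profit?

6486.75

Borealis's profit: π = (p_{Borealis} − 15)(201 − 3p_{Borealis} + 2p_{Alta}).
∂π/∂p_{Borealis} = 246 − 6p_{Borealis} + 2p_{Alta} = 0 ⇒ p_{Borealis} = 41 + (1/3)p_{Alta}.
By symmetry p_{Alta} = p_{Borealis}; substituting into the reaction function, (2/3)p_{Borealis} = 41 and p_{Borealis} = 61.5.
q_{Borealis} = 201 − 3·61.5 + 2·61.5 = 139.5.
Profit = (61.5 − 15)·139.5 = 6486.75.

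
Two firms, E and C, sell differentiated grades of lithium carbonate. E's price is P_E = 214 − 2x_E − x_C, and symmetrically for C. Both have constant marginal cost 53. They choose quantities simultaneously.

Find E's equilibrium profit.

2073.68

Firm E's profit: π = x_E(214 − 2x_E − x_C) − 53x_E.
∂π/∂x_E = 161 − 4x_E − x_C = 0 ⇒ x_E = 40.25 − 0.25x_C.
The game is symmetric, so in equilibrium x_C = x_E: the reaction function gives 1.25x_E = 40.25, hence x_E = 32.2.
P_E = 214 − 2·32.2 − 32.2 = 117.4.
Profit = (117.4 − 53)·32.2 = 2073.68.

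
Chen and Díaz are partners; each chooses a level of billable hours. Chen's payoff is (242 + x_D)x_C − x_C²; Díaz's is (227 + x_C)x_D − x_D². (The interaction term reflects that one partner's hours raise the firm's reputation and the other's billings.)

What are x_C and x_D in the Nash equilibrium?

237, 232

Expanding Chen's payoff: 242x_C + x_Dx_C − x_C².
∂π/∂x_C = 242 + x_D − 2x_C = 0, so x_C = 121 + 0.5x_D.
Likewise for Díaz: x_D = 113.5 + 0.5x_C.
Substituting the second reaction function into the first: x_C = 121 + 0.5(113.5 + 0.5x_C), which gives 0.75x_C = 177.75 ⇒ x_C = 237.
Then x_D = 113.5 + 0.5·237 = 232.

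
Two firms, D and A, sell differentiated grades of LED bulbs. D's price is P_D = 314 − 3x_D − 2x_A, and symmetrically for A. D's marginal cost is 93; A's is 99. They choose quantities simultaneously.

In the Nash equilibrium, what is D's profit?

2352

Firm D's profit: π = x_D(314 − 3x_D − 2x_A) − 93x_D.
∂π/∂x_D = 221 − 6x_D − 2x_A = 0 ⇒ x_D = 221/6 − (1/3)x_A.
Similarly x_A = 215/6 − (1/3)x_D.
Solving the two reaction functions simultaneously: (1 − (−1/3)(−1/3))x_D = 221/6 − (1/3)·(215/6), so (8/9)x_D = 224/9 and x_D = 28.
Then x_A = 215/6 − (1/3)·28 = 26.5.
P_D = 314 − 3·28 − 2·26.5 = 177.
Profit = (177 − 93)·28 = 2352.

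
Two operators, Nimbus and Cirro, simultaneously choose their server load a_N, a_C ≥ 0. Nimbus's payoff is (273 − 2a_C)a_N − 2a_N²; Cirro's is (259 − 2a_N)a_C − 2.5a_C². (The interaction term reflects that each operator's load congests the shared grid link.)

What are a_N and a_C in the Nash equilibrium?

Expanding Nimbus's payoff: 273a_N − 2a_Ca_N − 2a_N².
∂π/∂a_N = 273 − 2a_C − 4a_N = 0, so a_N = 68.25 − 0.5a_C.
Likewise for Cirro: a_C = 51.8 − 0.4a_N.
Solving the two reaction functions simultaneously: (1 − (−0.5)(−0.4))a_N = 68.25 − 0.5·51.8, so 0.8a_N = 42.35 and a_N = 52.9375.
Then a_C = 51.8 − 0.4·52.9375 = 30.625.

52.9375, 30.625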